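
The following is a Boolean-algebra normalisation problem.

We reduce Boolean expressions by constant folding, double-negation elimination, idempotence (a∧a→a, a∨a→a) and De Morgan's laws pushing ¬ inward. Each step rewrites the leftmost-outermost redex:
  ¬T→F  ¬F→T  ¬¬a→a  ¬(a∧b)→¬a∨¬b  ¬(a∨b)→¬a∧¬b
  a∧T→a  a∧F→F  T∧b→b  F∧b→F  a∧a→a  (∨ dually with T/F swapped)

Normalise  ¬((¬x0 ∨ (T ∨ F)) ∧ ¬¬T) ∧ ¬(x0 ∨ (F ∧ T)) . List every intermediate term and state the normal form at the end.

  start: ¬((¬x0 ∨ (T ∨ F)) ∧ ¬¬T) ∧ ¬(x0 ∨ (F ∧ T))
  →1  (¬(¬x0 ∨ (T ∨ F)) ∨ ¬¬¬T) ∧ ¬(x0 ∨ (F ∧ T))
  →2  ((¬¬x0 ∧ ¬(T ∨ F)) ∨ ¬¬¬T) ∧ ¬(x0 ∨ (F ∧ T))
  →3  ((x0 ∧ ¬(T ∨ F)) ∨ ¬¬¬T) ∧ ¬(x0 ∨ (F ∧ T))
  →4  ((x0 ∧ (¬T ∧ ¬F)) ∨ ¬¬¬T) ∧ ¬(x0 ∨ (F ∧ T))
  →5  ((x0 ∧ (F ∧ ¬F)) ∨ ¬¬¬T) ∧ ¬(x0 ∨ (F ∧ T))
  →6  ((x0 ∧ F) ∨ ¬¬¬T) ∧ ¬(x0 ∨ (F ∧ T))
  →7  (F ∨ ¬¬¬T) ∧ ¬(x0 ∨ (F ∧ T))
  →8  ¬¬¬T ∧ ¬(x0 ∨ (F ∧ T))
  →9  ¬T ∧ ¬(x0 ∨ (F ∧ T))
  →10  F ∧ ¬(x0 ∨ (F ∧ T))
  →11  F

Answer: normal form = F  (in 11 steps)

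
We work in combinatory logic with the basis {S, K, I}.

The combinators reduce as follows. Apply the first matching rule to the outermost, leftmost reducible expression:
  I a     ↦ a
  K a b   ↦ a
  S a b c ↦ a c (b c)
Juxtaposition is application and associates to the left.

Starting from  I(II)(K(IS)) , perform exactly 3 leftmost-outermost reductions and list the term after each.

Answer: after 3 steps: K(IS)

Derivation:
  start: I(II)(K(IS))
  [1] II(K(IS))
  [2] I(K(IS))
  [3] K(IS)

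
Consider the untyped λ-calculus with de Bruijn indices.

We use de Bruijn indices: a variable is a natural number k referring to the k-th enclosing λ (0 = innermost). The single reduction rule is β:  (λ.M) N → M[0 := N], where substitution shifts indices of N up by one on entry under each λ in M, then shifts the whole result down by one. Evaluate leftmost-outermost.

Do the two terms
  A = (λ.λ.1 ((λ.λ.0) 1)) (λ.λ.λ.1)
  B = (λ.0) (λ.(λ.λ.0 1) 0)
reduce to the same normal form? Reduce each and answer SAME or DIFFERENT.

Term A:
  start: (λ.λ.1 ((λ.λ.0) 1)) (λ.λ.λ.1)
  [1] λ.(λ.λ.λ.1) ((λ.λ.0) (λ.λ.λ.1))
  [2] λ.λ.λ.1

Term B:
  start: (λ.0) (λ.(λ.λ.0 1) 0)
  [1] λ.(λ.λ.0 1) 0
  [2] λ.λ.0 1

Answer: DIFFERENT — A ⇓ λ.λ.λ.1, B ⇓ λ.λ.0 1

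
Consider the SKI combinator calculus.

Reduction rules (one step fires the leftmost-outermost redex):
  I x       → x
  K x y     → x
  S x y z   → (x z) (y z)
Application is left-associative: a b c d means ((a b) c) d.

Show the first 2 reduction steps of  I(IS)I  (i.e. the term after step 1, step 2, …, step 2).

  start: I(IS)I
  [1] ISI
  [2] SI

Answer: after 2 steps: SI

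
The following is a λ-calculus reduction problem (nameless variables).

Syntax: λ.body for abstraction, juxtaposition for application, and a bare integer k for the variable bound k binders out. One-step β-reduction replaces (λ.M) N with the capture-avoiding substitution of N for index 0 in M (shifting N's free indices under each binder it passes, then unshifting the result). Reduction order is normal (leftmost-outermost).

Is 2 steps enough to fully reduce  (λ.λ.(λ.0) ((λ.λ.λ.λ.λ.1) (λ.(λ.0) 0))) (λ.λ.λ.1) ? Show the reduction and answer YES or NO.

Answer: NO — after 2 steps the term is λ.(λ.λ.λ.λ.λ.1) (λ.(λ.0) 0), not yet normal

Reduction:
  start: (λ.λ.(λ.0) ((λ.λ.λ.λ.λ.1) (λ.(λ.0) 0))) (λ.λ.λ.1)
  step 1: λ.(λ.0) ((λ.λ.λ.λ.λ.1) (λ.(λ.0) 0))
  step 2: λ.(λ.λ.λ.λ.λ.1) (λ.(λ.0) 0)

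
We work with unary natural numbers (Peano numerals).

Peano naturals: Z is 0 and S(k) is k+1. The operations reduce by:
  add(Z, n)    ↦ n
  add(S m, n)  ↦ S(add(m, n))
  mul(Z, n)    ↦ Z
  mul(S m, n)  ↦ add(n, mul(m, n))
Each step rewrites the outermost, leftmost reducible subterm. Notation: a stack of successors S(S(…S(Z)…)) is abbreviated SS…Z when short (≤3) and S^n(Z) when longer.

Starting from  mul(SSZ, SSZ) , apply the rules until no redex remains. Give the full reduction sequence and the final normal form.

  start: mul(SSZ, SSZ)
  →1  add(SSZ, mul(SZ, SSZ))
  →2  S(add(SZ, mul(SZ, SSZ)))
  →3  S(S(add(Z, mul(SZ, SSZ))))
  →4  S(S(mul(SZ, SSZ)))
  →5  S(S(add(SSZ, mul(Z, SSZ))))
  →6  S(S(S(add(SZ, mul(Z, SSZ)))))
  →7  S(S(S(S(add(Z, mul(Z, SSZ))))))
  →8  S(S(S(S(mul(Z, SSZ)))))
  →9  S^4(Z)

Answer: normal form = S^4(Z)  (in 9 steps)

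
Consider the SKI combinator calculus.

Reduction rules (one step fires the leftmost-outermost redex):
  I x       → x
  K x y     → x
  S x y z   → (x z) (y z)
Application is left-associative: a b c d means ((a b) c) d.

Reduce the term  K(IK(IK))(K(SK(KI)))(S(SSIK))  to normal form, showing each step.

  start: K(IK(IK))(K(SK(KI)))(S(SSIK))
  [1] IK(IK)(S(SSIK))
  [2] K(IK)(S(SSIK))
  [3] IK
  [4] K

Answer: normal form = K  (in 4 steps)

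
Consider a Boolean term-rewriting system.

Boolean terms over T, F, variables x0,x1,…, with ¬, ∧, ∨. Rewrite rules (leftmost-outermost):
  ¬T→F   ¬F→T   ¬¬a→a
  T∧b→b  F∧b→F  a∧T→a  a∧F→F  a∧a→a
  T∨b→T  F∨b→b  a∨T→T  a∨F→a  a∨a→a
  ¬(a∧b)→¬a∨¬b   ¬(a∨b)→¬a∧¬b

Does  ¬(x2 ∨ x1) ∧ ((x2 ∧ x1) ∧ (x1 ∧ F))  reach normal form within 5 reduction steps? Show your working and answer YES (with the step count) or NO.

  start: ¬(x2 ∨ x1) ∧ ((x2 ∧ x1) ∧ (x1 ∧ F))
  →1  (¬x2 ∧ ¬x1) ∧ ((x2 ∧ x1) ∧ (x1 ∧ F))
  →2  (¬x2 ∧ ¬x1) ∧ ((x2 ∧ x1) ∧ F)
  →3  (¬x2 ∧ ¬x1) ∧ F
  →4  F

Answer: YES — reaches normal form F in 4 ≤ 5 steps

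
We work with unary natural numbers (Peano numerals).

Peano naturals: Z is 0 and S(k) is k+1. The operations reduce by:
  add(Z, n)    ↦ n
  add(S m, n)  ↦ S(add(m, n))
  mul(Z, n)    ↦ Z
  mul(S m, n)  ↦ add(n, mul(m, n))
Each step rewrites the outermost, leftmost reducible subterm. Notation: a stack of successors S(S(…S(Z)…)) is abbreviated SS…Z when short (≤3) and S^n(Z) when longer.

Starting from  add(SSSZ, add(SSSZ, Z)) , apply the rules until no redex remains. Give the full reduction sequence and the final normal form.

  start: add(SSSZ, add(SSSZ, Z))
  →1  S(add(SSZ, add(SSSZ, Z)))
  →2  S(S(add(SZ, add(SSSZ, Z))))
  →3  S(S(S(add(Z, add(SSSZ, Z)))))
  →4  S(S(S(add(SSSZ, Z))))
  →5  S(S(S(S(add(SSZ, Z)))))
  →6  S(S(S(S(S(add(SZ, Z))))))
  →7  S(S(S(S(S(S(add(Z, Z)))))))
  →8  S^6(Z)

Answer: normal form = S^6(Z)  (in 8 steps)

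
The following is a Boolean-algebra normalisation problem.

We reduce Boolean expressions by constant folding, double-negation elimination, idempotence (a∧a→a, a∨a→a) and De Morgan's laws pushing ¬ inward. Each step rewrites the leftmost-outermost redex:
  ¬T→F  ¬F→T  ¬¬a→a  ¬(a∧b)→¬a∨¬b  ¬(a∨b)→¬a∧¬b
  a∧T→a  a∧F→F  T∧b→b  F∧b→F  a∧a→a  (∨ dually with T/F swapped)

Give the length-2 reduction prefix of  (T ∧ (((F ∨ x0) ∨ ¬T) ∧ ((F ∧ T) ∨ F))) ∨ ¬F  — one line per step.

Answer: after 2 steps: ((x0 ∨ ¬T) ∧ ((F ∧ T) ∨ F)) ∨ ¬F

Reduction:
  start: (T ∧ (((F ∨ x0) ∨ ¬T) ∧ ((F ∧ T) ∨ F))) ∨ ¬F
  step 1: (((F ∨ x0) ∨ ¬T) ∧ ((F ∧ T) ∨ F)) ∨ ¬F
  step 2: ((x0 ∨ ¬T) ∧ ((F ∧ T) ∨ F)) ∨ ¬F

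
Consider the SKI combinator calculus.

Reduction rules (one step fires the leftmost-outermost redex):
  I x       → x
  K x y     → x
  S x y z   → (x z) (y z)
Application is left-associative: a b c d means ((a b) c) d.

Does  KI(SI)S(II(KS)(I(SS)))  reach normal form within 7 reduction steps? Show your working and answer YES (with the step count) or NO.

Answer: YES — reaches normal form SS in 5 ≤ 7 steps

Derivation:
  start: KI(SI)S(II(KS)(I(SS)))
  [1] IS(II(KS)(I(SS)))
  [2] S(II(KS)(I(SS)))
  [3] S(I(KS)(I(SS)))
  [4] S(KS(I(SS)))
  [5] SS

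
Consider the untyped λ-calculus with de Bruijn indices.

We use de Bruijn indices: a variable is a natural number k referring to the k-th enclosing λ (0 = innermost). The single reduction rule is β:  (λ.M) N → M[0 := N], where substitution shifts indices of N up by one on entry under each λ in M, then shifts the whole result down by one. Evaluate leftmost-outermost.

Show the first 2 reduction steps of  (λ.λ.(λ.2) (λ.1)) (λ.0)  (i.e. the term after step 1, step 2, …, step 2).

Answer: after 2 steps: λ.λ.0

Working:
  start: (λ.λ.(λ.2) (λ.1)) (λ.0)
  →1  λ.(λ.λ.0) (λ.1)
  →2  λ.λ.0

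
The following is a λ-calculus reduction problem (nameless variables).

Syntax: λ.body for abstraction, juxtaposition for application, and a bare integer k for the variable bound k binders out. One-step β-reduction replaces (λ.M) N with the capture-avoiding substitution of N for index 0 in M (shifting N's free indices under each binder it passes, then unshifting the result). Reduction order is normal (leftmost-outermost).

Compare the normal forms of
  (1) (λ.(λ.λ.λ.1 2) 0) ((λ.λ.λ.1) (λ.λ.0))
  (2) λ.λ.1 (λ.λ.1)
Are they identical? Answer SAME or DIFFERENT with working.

Term A:
  start: (λ.(λ.λ.λ.1 2) 0) ((λ.λ.λ.1) (λ.λ.0))
  →1  (λ.λ.λ.1 2) ((λ.λ.λ.1) (λ.λ.0))
  →2  λ.λ.1 ((λ.λ.λ.1) (λ.λ.0))
  →3  λ.λ.1 (λ.λ.1)

Term B:
  start: λ.λ.1 (λ.λ.1)

Answer: SAME — A ⇓ λ.λ.1 (λ.λ.1), B ⇓ λ.λ.1 (λ.λ.1)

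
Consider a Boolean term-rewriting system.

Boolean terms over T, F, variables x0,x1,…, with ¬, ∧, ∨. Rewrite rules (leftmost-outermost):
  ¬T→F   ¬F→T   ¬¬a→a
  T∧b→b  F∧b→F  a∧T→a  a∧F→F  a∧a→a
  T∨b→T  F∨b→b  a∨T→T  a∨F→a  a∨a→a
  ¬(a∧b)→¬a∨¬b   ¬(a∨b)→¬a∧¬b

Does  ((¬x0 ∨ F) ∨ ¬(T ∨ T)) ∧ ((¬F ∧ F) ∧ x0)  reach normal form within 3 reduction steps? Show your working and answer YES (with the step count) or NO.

  start: ((¬x0 ∨ F) ∨ ¬(T ∨ T)) ∧ ((¬F ∧ F) ∧ x0)
  step 1: (¬x0 ∨ ¬(T ∨ T)) ∧ ((¬F ∧ F) ∧ x0)
  step 2: (¬x0 ∨ (¬T ∧ ¬T)) ∧ ((¬F ∧ F) ∧ x0)
  step 3: (¬x0 ∨ ¬T) ∧ ((¬F ∧ F) ∧ x0)

Answer: NO — after 3 steps the term is (¬x0 ∨ ¬T) ∧ ((¬F ∧ F) ∧ x0), not yet normal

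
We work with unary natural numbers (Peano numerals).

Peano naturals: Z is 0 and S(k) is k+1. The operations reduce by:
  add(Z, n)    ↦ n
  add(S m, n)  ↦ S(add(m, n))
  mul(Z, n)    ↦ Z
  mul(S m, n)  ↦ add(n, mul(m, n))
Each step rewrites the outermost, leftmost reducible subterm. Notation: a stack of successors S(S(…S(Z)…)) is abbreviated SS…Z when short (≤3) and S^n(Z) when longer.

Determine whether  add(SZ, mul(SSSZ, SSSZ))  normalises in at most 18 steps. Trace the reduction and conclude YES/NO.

Answer: YES — reaches normal form S^10(Z) in 18 ≤ 18 steps

Derivation:
  start: add(SZ, mul(SSSZ, SSSZ))
  step 1: S(add(Z, mul(SSSZ, SSSZ)))
  step 2: S(mul(SSSZ, SSSZ))
  step 3: S(add(SSSZ, mul(SSZ, SSSZ)))
  step 4: S(S(add(SSZ, mul(SSZ, SSSZ))))
  step 5: S(S(S(add(SZ, mul(SSZ, SSSZ)))))
  step 6: S(S(S(S(add(Z, mul(SSZ, SSSZ))))))
  step 7: S(S(S(S(mul(SSZ, SSSZ)))))
  step 8: S(S(S(S(add(SSSZ, mul(SZ, SSSZ))))))
  step 9: S(S(S(S(S(add(SSZ, mul(SZ, SSSZ)))))))
  step 10: S(S(S(S(S(S(add(SZ, mul(SZ, SSSZ))))))))
  step 11: S(S(S(S(S(S(S(add(Z, mul(SZ, SSSZ)))))))))
  step 12: S(S(S(S(S(S(S(mul(SZ, SSSZ))))))))
  step 13: S(S(S(S(S(S(S(add(SSSZ, mul(Z, SSSZ)))))))))
  step 14: S(S(S(S(S(S(S(S(add(SSZ, mul(Z, SSSZ))))))))))
  step 15: S(S(S(S(S(S(S(S(S(add(SZ, mul(Z, SSSZ)))))))))))
  step 16: S(S(S(S(S(S(S(S(S(S(add(Z, mul(Z, SSSZ))))))))))))
  step 17: S(S(S(S(S(S(S(S(S(S(mul(Z, SSSZ)))))))))))
  step 18: S^10(Z)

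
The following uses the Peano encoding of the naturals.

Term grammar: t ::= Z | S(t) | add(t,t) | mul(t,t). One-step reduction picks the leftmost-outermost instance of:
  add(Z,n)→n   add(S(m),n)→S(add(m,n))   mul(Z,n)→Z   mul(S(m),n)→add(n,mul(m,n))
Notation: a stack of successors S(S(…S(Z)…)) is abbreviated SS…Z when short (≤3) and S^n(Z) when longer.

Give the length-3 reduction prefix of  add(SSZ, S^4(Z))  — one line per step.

Answer: after 3 steps: S^6(Z)

Reduction:
  start: add(SSZ, S^4(Z))
  [1] S(add(SZ, S^4(Z)))
  [2] S(S(add(Z, S^4(Z))))
  [3] S^6(Z)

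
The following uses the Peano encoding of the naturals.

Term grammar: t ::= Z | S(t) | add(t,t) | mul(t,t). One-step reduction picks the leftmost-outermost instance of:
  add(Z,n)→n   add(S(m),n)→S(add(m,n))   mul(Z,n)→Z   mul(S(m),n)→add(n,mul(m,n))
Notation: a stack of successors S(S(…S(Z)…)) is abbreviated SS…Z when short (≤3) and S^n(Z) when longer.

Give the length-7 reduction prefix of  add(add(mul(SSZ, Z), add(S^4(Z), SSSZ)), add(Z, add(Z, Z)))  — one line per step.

Answer: after 7 steps: add(S(add(SSSZ, SSSZ)), add(Z, add(Z, Z)))

Working:
  start: add(add(mul(SSZ, Z), add(S^4(Z), SSSZ)), add(Z, add(Z, Z)))
  step 1: add(add(add(Z, mul(SZ, Z)), add(S^4(Z), SSSZ)), add(Z, add(Z, Z)))
  step 2: add(add(mul(SZ, Z), add(S^4(Z), SSSZ)), add(Z, add(Z, Z)))
  step 3: add(add(add(Z, mul(Z, Z)), add(S^4(Z), SSSZ)), add(Z, add(Z, Z)))
  step 4: add(add(mul(Z, Z), add(S^4(Z), SSSZ)), add(Z, add(Z, Z)))
  step 5: add(add(Z, add(S^4(Z), SSSZ)), add(Z, add(Z, Z)))
  step 6: add(add(S^4(Z), SSSZ), add(Z, add(Z, Z)))
  step 7: add(S(add(SSSZ, SSSZ)), add(Z, add(Z, Z)))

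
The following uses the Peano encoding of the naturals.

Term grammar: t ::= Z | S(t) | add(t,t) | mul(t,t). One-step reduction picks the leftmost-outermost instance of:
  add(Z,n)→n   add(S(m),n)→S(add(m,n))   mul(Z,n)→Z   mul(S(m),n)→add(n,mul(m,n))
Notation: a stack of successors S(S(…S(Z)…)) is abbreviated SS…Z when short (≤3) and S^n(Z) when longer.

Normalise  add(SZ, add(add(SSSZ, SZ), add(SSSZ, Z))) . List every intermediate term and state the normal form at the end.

Answer: normal form = S^8(Z)  (in 15 steps)

Derivation:
  start: add(SZ, add(add(SSSZ, SZ), add(SSSZ, Z)))
  step 1: S(add(Z, add(add(SSSZ, SZ), add(SSSZ, Z))))
  step 2: S(add(add(SSSZ, SZ), add(SSSZ, Z)))
  step 3: S(add(S(add(SSZ, SZ)), add(SSSZ, Z)))
  step 4: S(S(add(add(SSZ, SZ), add(SSSZ, Z))))
  step 5: S(S(add(S(add(SZ, SZ)), add(SSSZ, Z))))
  step 6: S(S(S(add(add(SZ, SZ), add(SSSZ, Z)))))
  step 7: S(S(S(add(S(add(Z, SZ)), add(SSSZ, Z)))))
  step 8: S(S(S(S(add(add(Z, SZ), add(SSSZ, Z))))))
  step 9: S(S(S(S(add(SZ, add(SSSZ, Z))))))
  step 10: S(S(S(S(S(add(Z, add(SSSZ, Z)))))))
  step 11: S(S(S(S(S(add(SSSZ, Z))))))
  step 12: S(S(S(S(S(S(add(SSZ, Z)))))))
  step 13: S(S(S(S(S(S(S(add(SZ, Z))))))))
  step 14: S(S(S(S(S(S(S(S(add(Z, Z)))))))))
  step 15: S^8(Z)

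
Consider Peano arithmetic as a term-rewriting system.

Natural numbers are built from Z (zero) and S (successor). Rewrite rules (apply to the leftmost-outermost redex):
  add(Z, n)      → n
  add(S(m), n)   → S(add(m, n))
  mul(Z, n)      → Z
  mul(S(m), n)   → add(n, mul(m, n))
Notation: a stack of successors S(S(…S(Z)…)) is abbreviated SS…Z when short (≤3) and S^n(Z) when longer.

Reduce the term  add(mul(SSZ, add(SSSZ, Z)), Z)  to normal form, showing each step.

  start: add(mul(SSZ, add(SSSZ, Z)), Z)
  [1] add(add(add(SSSZ, Z), mul(SZ, add(SSSZ, Z))), Z)
  [2] add(add(S(add(SSZ, Z)), mul(SZ, add(SSSZ, Z))), Z)
  [3] add(S(add(add(SSZ, Z), mul(SZ, add(SSSZ, Z)))), Z)
  [4] S(add(add(add(SSZ, Z), mul(SZ, add(SSSZ, Z))), Z))
  [5] S(add(add(S(add(SZ, Z)), mul(SZ, add(SSSZ, Z))), Z))
  [6] S(add(S(add(add(SZ, Z), mul(SZ, add(SSSZ, Z)))), Z))
  [7] S(S(add(add(add(SZ, Z), mul(SZ, add(SSSZ, Z))), Z)))
  [8] S(S(add(add(S(add(Z, Z)), mul(SZ, add(SSSZ, Z))), Z)))
  [9] S(S(add(S(add(add(Z, Z), mul(SZ, add(SSSZ, Z)))), Z)))
  [10] S(S(S(add(add(add(Z, Z), mul(SZ, add(SSSZ, Z))), Z))))
  [11] S(S(S(add(add(Z, mul(SZ, add(SSSZ, Z))), Z))))
  [12] S(S(S(add(mul(SZ, add(SSSZ, Z)), Z))))
  [13] S(S(S(add(add(add(SSSZ, Z), mul(Z, add(SSSZ, Z))), Z))))
  [14] S(S(S(add(add(S(add(SSZ, Z)), mul(Z, add(SSSZ, Z))), Z))))
  [15] S(S(S(add(S(add(add(SSZ, Z), mul(Z, add(SSSZ, Z)))), Z))))
  [16] S(S(S(S(add(add(add(SSZ, Z), mul(Z, add(SSSZ, Z))), Z)))))
  [17] S(S(S(S(add(add(S(add(SZ, Z)), mul(Z, add(SSSZ, Z))), Z)))))
  [18] S(S(S(S(add(S(add(add(SZ, Z), mul(Z, add(SSSZ, Z)))), Z)))))
  [19] S(S(S(S(S(add(add(add(SZ, Z), mul(Z, add(SSSZ, Z))), Z))))))
  [20] S(S(S(S(S(add(add(S(add(Z, Z)), mul(Z, add(SSSZ, Z))), Z))))))
  [21] S(S(S(S(S(add(S(add(add(Z, Z), mul(Z, add(SSSZ, Z)))), Z))))))
  [22] S(S(S(S(S(S(add(add(add(Z, Z), mul(Z, add(SSSZ, Z))), Z)))))))
  [23] S(S(S(S(S(S(add(add(Z, mul(Z, add(SSSZ, Z))), Z)))))))
  [24] S(S(S(S(S(S(add(mul(Z, add(SSSZ, Z)), Z)))))))
  [25] S(S(S(S(S(S(add(Z, Z)))))))
  [26] S^6(Z)

Answer: normal form = S^6(Z)  (in 26 steps)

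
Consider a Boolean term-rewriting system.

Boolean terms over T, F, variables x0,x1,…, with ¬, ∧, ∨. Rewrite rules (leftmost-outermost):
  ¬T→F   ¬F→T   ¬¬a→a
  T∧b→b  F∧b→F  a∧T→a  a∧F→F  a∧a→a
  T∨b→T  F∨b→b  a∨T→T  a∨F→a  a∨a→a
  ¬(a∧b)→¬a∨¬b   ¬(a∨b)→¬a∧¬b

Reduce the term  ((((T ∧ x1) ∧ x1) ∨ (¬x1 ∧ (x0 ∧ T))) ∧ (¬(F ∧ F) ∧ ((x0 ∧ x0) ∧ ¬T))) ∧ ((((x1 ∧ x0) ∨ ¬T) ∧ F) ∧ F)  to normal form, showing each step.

Answer: normal form = F  (in 12 steps)

Derivation:
  start: ((((T ∧ x1) ∧ x1) ∨ (¬x1 ∧ (x0 ∧ T))) ∧ (¬(F ∧ F) ∧ ((x0 ∧ x0) ∧ ¬T))) ∧ ((((x1 ∧ x0) ∨ ¬T) ∧ F) ∧ F)
  [1] (((x1 ∧ x1) ∨ (¬x1 ∧ (x0 ∧ T))) ∧ (¬(F ∧ F) ∧ ((x0 ∧ x0) ∧ ¬T))) ∧ ((((x1 ∧ x0) ∨ ¬T) ∧ F) ∧ F)
  [2] ((x1 ∨ (¬x1 ∧ (x0 ∧ T))) ∧ (¬(F ∧ F) ∧ ((x0 ∧ x0) ∧ ¬T))) ∧ ((((x1 ∧ x0) ∨ ¬T) ∧ F) ∧ F)
  [3] ((x1 ∨ (¬x1 ∧ x0)) ∧ (¬(F ∧ F) ∧ ((x0 ∧ x0) ∧ ¬T))) ∧ ((((x1 ∧ x0) ∨ ¬T) ∧ F) ∧ F)
  [4] ((x1 ∨ (¬x1 ∧ x0)) ∧ ((¬F ∨ ¬F) ∧ ((x0 ∧ x0) ∧ ¬T))) ∧ ((((x1 ∧ x0) ∨ ¬T) ∧ F) ∧ F)
  [5] ((x1 ∨ (¬x1 ∧ x0)) ∧ (¬F ∧ ((x0 ∧ x0) ∧ ¬T))) ∧ ((((x1 ∧ x0) ∨ ¬T) ∧ F) ∧ F)
  [6] ((x1 ∨ (¬x1 ∧ x0)) ∧ (T ∧ ((x0 ∧ x0) ∧ ¬T))) ∧ ((((x1 ∧ x0) ∨ ¬T) ∧ F) ∧ F)
  [7] ((x1 ∨ (¬x1 ∧ x0)) ∧ ((x0 ∧ x0) ∧ ¬T)) ∧ ((((x1 ∧ x0) ∨ ¬T) ∧ F) ∧ F)
  [8] ((x1 ∨ (¬x1 ∧ x0)) ∧ (x0 ∧ ¬T)) ∧ ((((x1 ∧ x0) ∨ ¬T) ∧ F) ∧ F)
  [9] ((x1 ∨ (¬x1 ∧ x0)) ∧ (x0 ∧ F)) ∧ ((((x1 ∧ x0) ∨ ¬T) ∧ F) ∧ F)
  [10] ((x1 ∨ (¬x1 ∧ x0)) ∧ F) ∧ ((((x1 ∧ x0) ∨ ¬T) ∧ F) ∧ F)
  [11] F ∧ ((((x1 ∧ x0) ∨ ¬T) ∧ F) ∧ F)
  [12] F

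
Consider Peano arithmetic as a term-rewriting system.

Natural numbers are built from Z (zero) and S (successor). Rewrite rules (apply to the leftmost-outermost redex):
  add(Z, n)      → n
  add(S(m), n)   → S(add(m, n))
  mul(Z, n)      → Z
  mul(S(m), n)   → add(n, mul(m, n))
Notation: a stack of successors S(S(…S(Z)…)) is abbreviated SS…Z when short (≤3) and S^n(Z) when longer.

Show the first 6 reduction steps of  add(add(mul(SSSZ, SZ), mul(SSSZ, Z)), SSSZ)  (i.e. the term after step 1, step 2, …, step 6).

  start: add(add(mul(SSSZ, SZ), mul(SSSZ, Z)), SSSZ)
  →1  add(add(add(SZ, mul(SSZ, SZ)), mul(SSSZ, Z)), SSSZ)
  →2  add(add(S(add(Z, mul(SSZ, SZ))), mul(SSSZ, Z)), SSSZ)
  →3  add(S(add(add(Z, mul(SSZ, SZ)), mul(SSSZ, Z))), SSSZ)
  →4  S(add(add(add(Z, mul(SSZ, SZ)), mul(SSSZ, Z)), SSSZ))
  →5  S(add(add(mul(SSZ, SZ), mul(SSSZ, Z)), SSSZ))
  →6  S(add(add(add(SZ, mul(SZ, SZ)), mul(SSSZ, Z)), SSSZ))

Answer: after 6 steps: S(add(add(add(SZ, mul(SZ, SZ)), mul(SSSZ, Z)), SSSZ))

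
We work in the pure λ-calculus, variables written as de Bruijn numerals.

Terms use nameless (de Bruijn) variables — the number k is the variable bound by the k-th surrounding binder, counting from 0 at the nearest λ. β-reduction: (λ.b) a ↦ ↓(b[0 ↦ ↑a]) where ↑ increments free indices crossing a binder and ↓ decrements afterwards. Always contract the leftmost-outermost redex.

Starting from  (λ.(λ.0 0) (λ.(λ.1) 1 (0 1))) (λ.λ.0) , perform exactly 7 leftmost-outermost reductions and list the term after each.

Answer: after 7 steps: (λ.λ.λ.0) (λ.λ.0) ((λ.λ.0) (λ.λ.0)) ((λ.(λ.1) (λ.λ.0) (0 (λ.λ.0))) (λ.λ.0) (λ.λ.0))

Reduction:
  start: (λ.(λ.0 0) (λ.(λ.1) 1 (0 1))) (λ.λ.0)
  →1  (λ.0 0) (λ.(λ.1) (λ.λ.0) (0 (λ.λ.0)))
  →2  (λ.(λ.1) (λ.λ.0) (0 (λ.λ.0))) (λ.(λ.1) (λ.λ.0) (0 (λ.λ.0)))
  →3  (λ.λ.(λ.1) (λ.λ.0) (0 (λ.λ.0))) (λ.λ.0) ((λ.(λ.1) (λ.λ.0) (0 (λ.λ.0))) (λ.λ.0))
  →4  (λ.(λ.1) (λ.λ.0) (0 (λ.λ.0))) ((λ.(λ.1) (λ.λ.0) (0 (λ.λ.0))) (λ.λ.0))
  →5  (λ.(λ.(λ.1) (λ.λ.0) (0 (λ.λ.0))) (λ.λ.0)) (λ.λ.0) ((λ.(λ.1) (λ.λ.0) (0 (λ.λ.0))) (λ.λ.0) (λ.λ.0))
  →6  (λ.(λ.1) (λ.λ.0) (0 (λ.λ.0))) (λ.λ.0) ((λ.(λ.1) (λ.λ.0) (0 (λ.λ.0))) (λ.λ.0) (λ.λ.0))
  →7  (λ.λ.λ.0) (λ.λ.0) ((λ.λ.0) (λ.λ.0)) ((λ.(λ.1) (λ.λ.0) (0 (λ.λ.0))) (λ.λ.0) (λ.λ.0))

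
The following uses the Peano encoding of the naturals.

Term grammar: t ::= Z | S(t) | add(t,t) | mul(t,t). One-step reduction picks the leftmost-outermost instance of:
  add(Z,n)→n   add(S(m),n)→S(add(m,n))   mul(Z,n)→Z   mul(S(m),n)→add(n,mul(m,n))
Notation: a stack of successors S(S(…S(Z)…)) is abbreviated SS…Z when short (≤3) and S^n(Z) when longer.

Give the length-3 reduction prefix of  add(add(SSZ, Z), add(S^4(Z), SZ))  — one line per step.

Answer: after 3 steps: S(add(S(add(Z, Z)), add(S^4(Z), SZ)))

Working:
  start: add(add(SSZ, Z), add(S^4(Z), SZ))
  [1] add(S(add(SZ, Z)), add(S^4(Z), SZ))
  [2] S(add(add(SZ, Z), add(S^4(Z), SZ)))
  [3] S(add(S(add(Z, Z)), add(S^4(Z), SZ)))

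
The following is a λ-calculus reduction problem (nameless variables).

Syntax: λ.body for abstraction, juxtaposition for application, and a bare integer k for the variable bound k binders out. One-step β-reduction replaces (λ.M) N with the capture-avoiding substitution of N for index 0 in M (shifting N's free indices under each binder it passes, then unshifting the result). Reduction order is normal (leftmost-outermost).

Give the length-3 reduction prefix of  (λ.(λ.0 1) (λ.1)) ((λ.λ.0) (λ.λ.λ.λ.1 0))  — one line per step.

Answer: after 3 steps: (λ.λ.0) (λ.λ.λ.λ.1 0)

Working:
  start: (λ.(λ.0 1) (λ.1)) ((λ.λ.0) (λ.λ.λ.λ.1 0))
  →1  (λ.0 ((λ.λ.0) (λ.λ.λ.λ.1 0))) (λ.(λ.λ.0) (λ.λ.λ.λ.1 0))
  →2  (λ.(λ.λ.0) (λ.λ.λ.λ.1 0)) ((λ.λ.0) (λ.λ.λ.λ.1 0))
  →3  (λ.λ.0) (λ.λ.λ.λ.1 0)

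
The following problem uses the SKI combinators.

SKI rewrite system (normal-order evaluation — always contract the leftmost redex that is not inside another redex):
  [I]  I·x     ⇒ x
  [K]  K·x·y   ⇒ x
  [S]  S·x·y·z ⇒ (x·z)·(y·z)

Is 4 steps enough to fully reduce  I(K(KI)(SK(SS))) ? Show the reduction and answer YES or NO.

  start: I(K(KI)(SK(SS)))
  →1  K(KI)(SK(SS))
  →2  KI

Answer: YES — reaches normal form KI in 2 ≤ 4 steps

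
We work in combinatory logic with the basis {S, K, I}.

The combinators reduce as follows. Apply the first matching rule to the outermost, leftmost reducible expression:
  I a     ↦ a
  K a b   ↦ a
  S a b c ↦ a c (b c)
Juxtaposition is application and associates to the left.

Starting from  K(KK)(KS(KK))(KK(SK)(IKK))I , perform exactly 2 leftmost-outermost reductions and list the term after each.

Answer: after 2 steps: KI

Derivation:
  start: K(KK)(KS(KK))(KK(SK)(IKK))I
  step 1: KK(KK(SK)(IKK))I
  step 2: KI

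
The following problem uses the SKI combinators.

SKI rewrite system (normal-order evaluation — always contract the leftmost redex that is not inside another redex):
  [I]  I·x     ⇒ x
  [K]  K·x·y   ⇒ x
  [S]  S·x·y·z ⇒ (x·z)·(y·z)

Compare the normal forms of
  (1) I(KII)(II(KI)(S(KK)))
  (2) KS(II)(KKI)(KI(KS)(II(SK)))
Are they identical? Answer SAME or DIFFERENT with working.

Term A:
  start: I(KII)(II(KI)(S(KK)))
  →1  KII(II(KI)(S(KK)))
  →2  I(II(KI)(S(KK)))
  →3  II(KI)(S(KK))
  →4  I(KI)(S(KK))
  →5  KI(S(KK))
  →6  I

Term B:
  start: KS(II)(KKI)(KI(KS)(II(SK)))
  →1  S(KKI)(KI(KS)(II(SK)))
  →2  SK(KI(KS)(II(SK)))
  →3  SK(I(II(SK)))
  →4  SK(II(SK))
  →5  SK(I(SK))
  →6  SK(SK)

Answer: DIFFERENT — A ⇓ I, B ⇓ SK(SK)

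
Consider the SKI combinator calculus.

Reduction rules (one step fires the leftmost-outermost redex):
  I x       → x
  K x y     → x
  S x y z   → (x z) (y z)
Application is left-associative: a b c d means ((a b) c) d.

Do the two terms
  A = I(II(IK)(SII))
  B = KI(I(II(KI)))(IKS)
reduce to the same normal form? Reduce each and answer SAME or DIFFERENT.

Answer: DIFFERENT — A ⇓ K(SII), B ⇓ KS

Derivation:
Term A:
  start: I(II(IK)(SII))
  →1  II(IK)(SII)
  →2  I(IK)(SII)
  →3  IK(SII)
  →4  K(SII)

Term B:
  start: KI(I(II(KI)))(IKS)
  →1  I(IKS)
  →2  IKS
  →3  KS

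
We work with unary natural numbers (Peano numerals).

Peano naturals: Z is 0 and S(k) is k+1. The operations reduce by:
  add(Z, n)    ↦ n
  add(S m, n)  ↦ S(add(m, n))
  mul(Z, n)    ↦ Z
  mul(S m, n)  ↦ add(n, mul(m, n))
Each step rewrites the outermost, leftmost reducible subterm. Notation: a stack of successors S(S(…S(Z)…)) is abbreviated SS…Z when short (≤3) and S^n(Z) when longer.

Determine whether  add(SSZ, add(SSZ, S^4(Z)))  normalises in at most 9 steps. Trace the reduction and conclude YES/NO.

  start: add(SSZ, add(SSZ, S^4(Z)))
  [1] S(add(SZ, add(SSZ, S^4(Z))))
  [2] S(S(add(Z, add(SSZ, S^4(Z)))))
  [3] S(S(add(SSZ, S^4(Z))))
  [4] S(S(S(add(SZ, S^4(Z)))))
  [5] S(S(S(S(add(Z, S^4(Z))))))
  [6] S^8(Z)

Answer: YES — reaches normal form S^8(Z) in 6 ≤ 9 steps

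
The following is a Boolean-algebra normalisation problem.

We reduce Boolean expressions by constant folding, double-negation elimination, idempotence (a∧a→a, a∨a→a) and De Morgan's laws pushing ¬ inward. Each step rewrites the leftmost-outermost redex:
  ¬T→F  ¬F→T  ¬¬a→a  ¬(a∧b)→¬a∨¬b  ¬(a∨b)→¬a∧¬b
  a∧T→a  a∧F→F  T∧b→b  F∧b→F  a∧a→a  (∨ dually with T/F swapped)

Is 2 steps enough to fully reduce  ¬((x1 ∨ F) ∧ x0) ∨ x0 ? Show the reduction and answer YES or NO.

  start: ¬((x1 ∨ F) ∧ x0) ∨ x0
  step 1: (¬(x1 ∨ F) ∨ ¬x0) ∨ x0
  step 2: ((¬x1 ∧ ¬F) ∨ ¬x0) ∨ x0

Answer: NO — after 2 steps the term is ((¬x1 ∧ ¬F) ∨ ¬x0) ∨ x0, not yet normal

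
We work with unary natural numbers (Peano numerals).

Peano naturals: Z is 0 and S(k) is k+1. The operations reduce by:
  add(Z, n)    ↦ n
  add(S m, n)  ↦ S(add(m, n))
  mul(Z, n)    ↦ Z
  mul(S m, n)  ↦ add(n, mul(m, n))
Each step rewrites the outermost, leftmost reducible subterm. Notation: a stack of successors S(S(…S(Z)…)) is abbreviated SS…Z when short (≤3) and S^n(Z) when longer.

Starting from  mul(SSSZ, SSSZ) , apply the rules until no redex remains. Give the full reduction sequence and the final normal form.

  start: mul(SSSZ, SSSZ)
  [1] add(SSSZ, mul(SSZ, SSSZ))
  [2] S(add(SSZ, mul(SSZ, SSSZ)))
  [3] S(S(add(SZ, mul(SSZ, SSSZ))))
  [4] S(S(S(add(Z, mul(SSZ, SSSZ)))))
  [5] S(S(S(mul(SSZ, SSSZ))))
  [6] S(S(S(add(SSSZ, mul(SZ, SSSZ)))))
  [7] S(S(S(S(add(SSZ, mul(SZ, SSSZ))))))
  [8] S(S(S(S(S(add(SZ, mul(SZ, SSSZ)))))))
  [9] S(S(S(S(S(S(add(Z, mul(SZ, SSSZ))))))))
  [10] S(S(S(S(S(S(mul(SZ, SSSZ)))))))
  [11] S(S(S(S(S(S(add(SSSZ, mul(Z, SSSZ))))))))
  [12] S(S(S(S(S(S(S(add(SSZ, mul(Z, SSSZ)))))))))
  [13] S(S(S(S(S(S(S(S(add(SZ, mul(Z, SSSZ))))))))))
  [14] S(S(S(S(S(S(S(S(S(add(Z, mul(Z, SSSZ)))))))))))
  [15] S(S(S(S(S(S(S(S(S(mul(Z, SSSZ))))))))))
  [16] S^9(Z)

Answer: normal form = S^9(Z)  (in 16 steps)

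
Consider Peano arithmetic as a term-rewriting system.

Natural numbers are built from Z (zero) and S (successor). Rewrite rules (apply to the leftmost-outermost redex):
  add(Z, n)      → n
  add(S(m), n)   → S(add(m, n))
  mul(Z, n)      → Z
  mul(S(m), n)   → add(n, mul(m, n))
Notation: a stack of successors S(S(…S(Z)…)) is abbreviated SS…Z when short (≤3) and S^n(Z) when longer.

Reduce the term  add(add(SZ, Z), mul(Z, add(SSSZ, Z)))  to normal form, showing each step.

  start: add(add(SZ, Z), mul(Z, add(SSSZ, Z)))
  step 1: add(S(add(Z, Z)), mul(Z, add(SSSZ, Z)))
  step 2: S(add(add(Z, Z), mul(Z, add(SSSZ, Z))))
  step 3: S(add(Z, mul(Z, add(SSSZ, Z))))
  step 4: S(mul(Z, add(SSSZ, Z)))
  step 5: SZ

Answer: normal form = SZ  (in 5 steps)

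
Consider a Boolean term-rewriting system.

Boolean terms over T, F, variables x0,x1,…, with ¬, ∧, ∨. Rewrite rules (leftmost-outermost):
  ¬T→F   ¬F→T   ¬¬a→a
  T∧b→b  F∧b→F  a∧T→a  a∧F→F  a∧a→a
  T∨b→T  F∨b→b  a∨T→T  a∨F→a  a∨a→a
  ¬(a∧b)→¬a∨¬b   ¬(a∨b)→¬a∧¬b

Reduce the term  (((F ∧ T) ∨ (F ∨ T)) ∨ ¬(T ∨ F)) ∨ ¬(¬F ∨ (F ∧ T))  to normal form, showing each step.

Answer: normal form = T  (in 5 steps)

Derivation:
  start: (((F ∧ T) ∨ (F ∨ T)) ∨ ¬(T ∨ F)) ∨ ¬(¬F ∨ (F ∧ T))
  step 1: ((F ∨ (F ∨ T)) ∨ ¬(T ∨ F)) ∨ ¬(¬F ∨ (F ∧ T))
  step 2: ((F ∨ T) ∨ ¬(T ∨ F)) ∨ ¬(¬F ∨ (F ∧ T))
  step 3: (T ∨ ¬(T ∨ F)) ∨ ¬(¬F ∨ (F ∧ T))
  step 4: T ∨ ¬(¬F ∨ (F ∧ T))
  step 5: T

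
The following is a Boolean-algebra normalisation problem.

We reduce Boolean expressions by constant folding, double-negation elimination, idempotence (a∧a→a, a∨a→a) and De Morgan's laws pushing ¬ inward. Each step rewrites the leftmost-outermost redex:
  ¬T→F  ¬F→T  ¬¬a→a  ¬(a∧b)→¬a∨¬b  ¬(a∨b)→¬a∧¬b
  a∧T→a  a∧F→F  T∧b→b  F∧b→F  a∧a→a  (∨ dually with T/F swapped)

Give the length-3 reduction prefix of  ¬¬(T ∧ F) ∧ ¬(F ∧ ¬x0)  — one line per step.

Answer: after 3 steps: F

Reduction:
  start: ¬¬(T ∧ F) ∧ ¬(F ∧ ¬x0)
  step 1: (T ∧ F) ∧ ¬(F ∧ ¬x0)
  step 2: F ∧ ¬(F ∧ ¬x0)
  step 3: F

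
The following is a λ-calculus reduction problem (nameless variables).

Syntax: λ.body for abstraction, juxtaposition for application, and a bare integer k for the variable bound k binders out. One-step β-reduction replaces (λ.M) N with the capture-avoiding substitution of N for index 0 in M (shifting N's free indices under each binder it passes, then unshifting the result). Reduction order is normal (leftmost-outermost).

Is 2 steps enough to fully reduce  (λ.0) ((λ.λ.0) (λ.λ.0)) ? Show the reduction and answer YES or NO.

Answer: YES — reaches normal form λ.0 in 2 ≤ 2 steps

Reduction:
  start: (λ.0) ((λ.λ.0) (λ.λ.0))
  [1] (λ.λ.0) (λ.λ.0)
  [2] λ.0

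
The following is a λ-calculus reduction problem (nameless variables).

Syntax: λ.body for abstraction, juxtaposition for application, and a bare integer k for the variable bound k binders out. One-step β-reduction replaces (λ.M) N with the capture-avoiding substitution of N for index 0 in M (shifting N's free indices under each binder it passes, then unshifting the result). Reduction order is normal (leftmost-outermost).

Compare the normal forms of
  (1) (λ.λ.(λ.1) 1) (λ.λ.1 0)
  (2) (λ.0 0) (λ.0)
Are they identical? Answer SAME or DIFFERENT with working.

Term A:
  start: (λ.λ.(λ.1) 1) (λ.λ.1 0)
  →1  λ.(λ.1) (λ.λ.1 0)
  →2  λ.0

Term B:
  start: (λ.0 0) (λ.0)
  →1  (λ.0) (λ.0)
  →2  λ.0

Answer: SAME — A ⇓ λ.0, B ⇓ λ.0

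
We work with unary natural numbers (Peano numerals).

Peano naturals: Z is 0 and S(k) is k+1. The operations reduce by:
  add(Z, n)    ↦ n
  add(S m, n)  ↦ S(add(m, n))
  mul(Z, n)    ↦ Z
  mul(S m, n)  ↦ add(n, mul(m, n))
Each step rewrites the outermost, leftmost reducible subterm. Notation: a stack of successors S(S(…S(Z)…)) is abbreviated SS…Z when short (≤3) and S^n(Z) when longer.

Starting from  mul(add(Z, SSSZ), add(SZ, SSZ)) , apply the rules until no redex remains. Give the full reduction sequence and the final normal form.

  start: mul(add(Z, SSSZ), add(SZ, SSZ))
  →1  mul(SSSZ, add(SZ, SSZ))
  →2  add(add(SZ, SSZ), mul(SSZ, add(SZ, SSZ)))
  →3  add(S(add(Z, SSZ)), mul(SSZ, add(SZ, SSZ)))
  →4  S(add(add(Z, SSZ), mul(SSZ, add(SZ, SSZ))))
  →5  S(add(SSZ, mul(SSZ, add(SZ, SSZ))))
  →6  S(S(add(SZ, mul(SSZ, add(SZ, SSZ)))))
  →7  S(S(S(add(Z, mul(SSZ, add(SZ, SSZ))))))
  →8  S(S(S(mul(SSZ, add(SZ, SSZ)))))
  →9  S(S(S(add(add(SZ, SSZ), mul(SZ, add(SZ, SSZ))))))
  →10  S(S(S(add(S(add(Z, SSZ)), mul(SZ, add(SZ, SSZ))))))
  →11  S(S(S(S(add(add(Z, SSZ), mul(SZ, add(SZ, SSZ)))))))
  →12  S(S(S(S(add(SSZ, mul(SZ, add(SZ, SSZ)))))))
  →13  S(S(S(S(S(add(SZ, mul(SZ, add(SZ, SSZ))))))))
  →14  S(S(S(S(S(S(add(Z, mul(SZ, add(SZ, SSZ)))))))))
  →15  S(S(S(S(S(S(mul(SZ, add(SZ, SSZ))))))))
  →16  S(S(S(S(S(S(add(add(SZ, SSZ), mul(Z, add(SZ, SSZ)))))))))
  →17  S(S(S(S(S(S(add(S(add(Z, SSZ)), mul(Z, add(SZ, SSZ)))))))))
  →18  S(S(S(S(S(S(S(add(add(Z, SSZ), mul(Z, add(SZ, SSZ))))))))))
  →19  S(S(S(S(S(S(S(add(SSZ, mul(Z, add(SZ, SSZ))))))))))
  →20  S(S(S(S(S(S(S(S(add(SZ, mul(Z, add(SZ, SSZ)))))))))))
  →21  S(S(S(S(S(S(S(S(S(add(Z, mul(Z, add(SZ, SSZ))))))))))))
  →22  S(S(S(S(S(S(S(S(S(mul(Z, add(SZ, SSZ)))))))))))
  →23  S^9(Z)

Answer: normal form = S^9(Z)  (in 23 steps)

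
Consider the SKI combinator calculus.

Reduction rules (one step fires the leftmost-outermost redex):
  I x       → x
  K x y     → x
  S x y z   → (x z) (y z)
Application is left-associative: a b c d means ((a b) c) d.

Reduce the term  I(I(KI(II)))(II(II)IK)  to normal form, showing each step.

Answer: normal form = K  (in 9 steps)

Reduction:
  start: I(I(KI(II)))(II(II)IK)
  step 1: I(KI(II))(II(II)IK)
  step 2: KI(II)(II(II)IK)
  step 3: I(II(II)IK)
  step 4: II(II)IK
  step 5: I(II)IK
  step 6: IIIK
  step 7: IIK
  step 8: IK
  step 9: K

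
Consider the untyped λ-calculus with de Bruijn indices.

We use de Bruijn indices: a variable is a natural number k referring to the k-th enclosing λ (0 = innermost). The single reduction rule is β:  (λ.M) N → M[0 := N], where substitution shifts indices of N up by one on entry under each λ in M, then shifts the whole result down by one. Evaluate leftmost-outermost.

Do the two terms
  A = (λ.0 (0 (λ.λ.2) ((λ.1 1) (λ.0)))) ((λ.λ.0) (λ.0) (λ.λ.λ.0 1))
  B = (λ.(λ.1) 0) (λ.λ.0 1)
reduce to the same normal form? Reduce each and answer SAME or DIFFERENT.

Term A:
  start: (λ.0 (0 (λ.λ.2) ((λ.1 1) (λ.0)))) ((λ.λ.0) (λ.0) (λ.λ.λ.0 1))
  step 1: (λ.λ.0) (λ.0) (λ.λ.λ.0 1) ((λ.λ.0) (λ.0) (λ.λ.λ.0 1) (λ.λ.(λ.λ.0) (λ.0) (λ.λ.λ.0 1)) ((λ.(λ.λ.0) (λ.0) (λ.λ.λ.0 1) ((λ.λ.0) (λ.0) (λ.λ.λ.0 1))) (λ.0)))
  step 2: (λ.0) (λ.λ.λ.0 1) ((λ.λ.0) (λ.0) (λ.λ.λ.0 1) (λ.λ.(λ.λ.0) (λ.0) (λ.λ.λ.0 1)) ((λ.(λ.λ.0) (λ.0) (λ.λ.λ.0 1) ((λ.λ.0) (λ.0) (λ.λ.λ.0 1))) (λ.0)))
  step 3: (λ.λ.λ.0 1) ((λ.λ.0) (λ.0) (λ.λ.λ.0 1) (λ.λ.(λ.λ.0) (λ.0) (λ.λ.λ.0 1)) ((λ.(λ.λ.0) (λ.0) (λ.λ.λ.0 1) ((λ.λ.0) (λ.0) (λ.λ.λ.0 1))) (λ.0)))
  step 4: λ.λ.0 1

Term B:
  start: (λ.(λ.1) 0) (λ.λ.0 1)
  step 1: (λ.λ.λ.0 1) (λ.λ.0 1)
  step 2: λ.λ.0 1

Answer: SAME — A ⇓ λ.λ.0 1, B ⇓ λ.λ.0 1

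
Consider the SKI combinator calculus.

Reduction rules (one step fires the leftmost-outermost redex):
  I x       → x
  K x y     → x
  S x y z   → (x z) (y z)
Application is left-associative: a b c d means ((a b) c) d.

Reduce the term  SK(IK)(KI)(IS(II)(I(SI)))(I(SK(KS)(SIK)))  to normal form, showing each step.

  start: SK(IK)(KI)(IS(II)(I(SI)))(I(SK(KS)(SIK)))
  →1  K(KI)(IK(KI))(IS(II)(I(SI)))(I(SK(KS)(SIK)))
  →2  KI(IS(II)(I(SI)))(I(SK(KS)(SIK)))
  →3  I(I(SK(KS)(SIK)))
  →4  I(SK(KS)(SIK))
  →5  SK(KS)(SIK)
  →6  K(SIK)(KS(SIK))
  →7  SIK

Answer: normal form = SIK  (in 7 steps)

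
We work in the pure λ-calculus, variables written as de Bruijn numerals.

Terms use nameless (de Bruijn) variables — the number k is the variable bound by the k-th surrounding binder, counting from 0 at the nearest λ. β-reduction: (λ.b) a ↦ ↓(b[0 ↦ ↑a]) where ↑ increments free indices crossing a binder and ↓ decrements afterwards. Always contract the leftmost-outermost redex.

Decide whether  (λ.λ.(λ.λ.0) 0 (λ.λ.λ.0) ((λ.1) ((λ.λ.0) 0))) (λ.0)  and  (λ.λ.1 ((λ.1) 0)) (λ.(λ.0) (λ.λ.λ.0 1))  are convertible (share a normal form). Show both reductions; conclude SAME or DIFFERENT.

Term A:
  start: (λ.λ.(λ.λ.0) 0 (λ.λ.λ.0) ((λ.1) ((λ.λ.0) 0))) (λ.0)
  →1  λ.(λ.λ.0) 0 (λ.λ.λ.0) ((λ.1) ((λ.λ.0) 0))
  →2  λ.(λ.0) (λ.λ.λ.0) ((λ.1) ((λ.λ.0) 0))
  →3  λ.(λ.λ.λ.0) ((λ.1) ((λ.λ.0) 0))
  →4  λ.λ.λ.0

Term B:
  start: (λ.λ.1 ((λ.1) 0)) (λ.(λ.0) (λ.λ.λ.0 1))
  →1  λ.(λ.(λ.0) (λ.λ.λ.0 1)) ((λ.1) 0)
  →2  λ.(λ.0) (λ.λ.λ.0 1)
  →3  λ.λ.λ.λ.0 1

Answer: DIFFERENT — A ⇓ λ.λ.λ.0, B ⇓ λ.λ.λ.λ.0 1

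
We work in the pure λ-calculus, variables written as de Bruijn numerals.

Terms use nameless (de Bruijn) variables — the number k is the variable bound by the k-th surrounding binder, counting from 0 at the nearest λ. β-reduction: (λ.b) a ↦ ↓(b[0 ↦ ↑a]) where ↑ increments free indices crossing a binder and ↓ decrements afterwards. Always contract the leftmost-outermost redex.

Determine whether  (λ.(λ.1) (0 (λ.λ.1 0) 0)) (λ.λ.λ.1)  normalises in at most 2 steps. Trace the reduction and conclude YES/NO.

  start: (λ.(λ.1) (0 (λ.λ.1 0) 0)) (λ.λ.λ.1)
  →1  (λ.λ.λ.λ.1) ((λ.λ.λ.1) (λ.λ.1 0) (λ.λ.λ.1))
  →2  λ.λ.λ.1

Answer: YES — reaches normal form λ.λ.λ.1 in 2 ≤ 2 steps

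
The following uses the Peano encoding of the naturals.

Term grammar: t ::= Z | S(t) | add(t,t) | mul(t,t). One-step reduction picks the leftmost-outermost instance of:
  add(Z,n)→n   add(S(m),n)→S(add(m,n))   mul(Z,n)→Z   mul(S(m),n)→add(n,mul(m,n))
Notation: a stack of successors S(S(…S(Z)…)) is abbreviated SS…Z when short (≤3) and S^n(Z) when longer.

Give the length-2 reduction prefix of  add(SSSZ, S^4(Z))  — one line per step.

Answer: after 2 steps: S(S(add(SZ, S^4(Z))))

Derivation:
  start: add(SSSZ, S^4(Z))
  step 1: S(add(SSZ, S^4(Z)))
  step 2: S(S(add(SZ, S^4(Z))))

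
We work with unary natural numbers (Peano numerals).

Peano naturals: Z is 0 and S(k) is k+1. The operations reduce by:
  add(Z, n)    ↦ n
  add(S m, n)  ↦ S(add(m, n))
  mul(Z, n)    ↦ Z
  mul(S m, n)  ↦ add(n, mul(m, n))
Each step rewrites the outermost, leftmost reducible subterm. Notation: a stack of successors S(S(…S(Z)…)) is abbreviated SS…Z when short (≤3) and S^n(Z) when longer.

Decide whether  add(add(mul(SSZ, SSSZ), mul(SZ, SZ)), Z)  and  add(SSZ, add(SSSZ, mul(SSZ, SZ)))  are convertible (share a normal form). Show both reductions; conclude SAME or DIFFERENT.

Term A:
  start: add(add(mul(SSZ, SSSZ), mul(SZ, SZ)), Z)
  step 1: add(add(add(SSSZ, mul(SZ, SSSZ)), mul(SZ, SZ)), Z)
  step 2: add(add(S(add(SSZ, mul(SZ, SSSZ))), mul(SZ, SZ)), Z)
  step 3: add(S(add(add(SSZ, mul(SZ, SSSZ)), mul(SZ, SZ))), Z)
  step 4: S(add(add(add(SSZ, mul(SZ, SSSZ)), mul(SZ, SZ)), Z))
  step 5: S(add(add(S(add(SZ, mul(SZ, SSSZ))), mul(SZ, SZ)), Z))
  step 6: S(add(S(add(add(SZ, mul(SZ, SSSZ)), mul(SZ, SZ))), Z))
  step 7: S(S(add(add(add(SZ, mul(SZ, SSSZ)), mul(SZ, SZ)), Z)))
  step 8: S(S(add(add(S(add(Z, mul(SZ, SSSZ))), mul(SZ, SZ)), Z)))
  step 9: S(S(add(S(add(add(Z, mul(SZ, SSSZ)), mul(SZ, SZ))), Z)))
  step 10: S(S(S(add(add(add(Z, mul(SZ, SSSZ)), mul(SZ, SZ)), Z))))
  step 11: S(S(S(add(add(mul(SZ, SSSZ), mul(SZ, SZ)), Z))))
  step 12: S(S(S(add(add(add(SSSZ, mul(Z, SSSZ)), mul(SZ, SZ)), Z))))
  step 13: S(S(S(add(add(S(add(SSZ, mul(Z, SSSZ))), mul(SZ, SZ)), Z))))
  step 14: S(S(S(add(S(add(add(SSZ, mul(Z, SSSZ)), mul(SZ, SZ))), Z))))
  step 15: S(S(S(S(add(add(add(SSZ, mul(Z, SSSZ)), mul(SZ, SZ)), Z)))))
  step 16: S(S(S(S(add(add(S(add(SZ, mul(Z, SSSZ))), mul(SZ, SZ)), Z)))))
  step 17: S(S(S(S(add(S(add(add(SZ, mul(Z, SSSZ)), mul(SZ, SZ))), Z)))))
  step 18: S(S(S(S(S(add(add(add(SZ, mul(Z, SSSZ)), mul(SZ, SZ)), Z))))))
  step 19: S(S(S(S(S(add(add(S(add(Z, mul(Z, SSSZ))), mul(SZ, SZ)), Z))))))
  step 20: S(S(S(S(S(add(S(add(add(Z, mul(Z, SSSZ)), mul(SZ, SZ))), Z))))))
  step 21: S(S(S(S(S(S(add(add(add(Z, mul(Z, SSSZ)), mul(SZ, SZ)), Z)))))))
  step 22: S(S(S(S(S(S(add(add(mul(Z, SSSZ), mul(SZ, SZ)), Z)))))))
  step 23: S(S(S(S(S(S(add(add(Z, mul(SZ, SZ)), Z)))))))
  step 24: S(S(S(S(S(S(add(mul(SZ, SZ), Z)))))))
  step 25: S(S(S(S(S(S(add(add(SZ, mul(Z, SZ)), Z)))))))
  step 26: S(S(S(S(S(S(add(S(add(Z, mul(Z, SZ))), Z)))))))
  step 27: S(S(S(S(S(S(S(add(add(Z, mul(Z, SZ)), Z))))))))
  step 28: S(S(S(S(S(S(S(add(mul(Z, SZ), Z))))))))
  step 29: S(S(S(S(S(S(S(add(Z, Z))))))))
  step 30: S^7(Z)

Term B:
  start: add(SSZ, add(SSSZ, mul(SSZ, SZ)))
  step 1: S(add(SZ, add(SSSZ, mul(SSZ, SZ))))
  step 2: S(S(add(Z, add(SSSZ, mul(SSZ, SZ)))))
  step 3: S(S(add(SSSZ, mul(SSZ, SZ))))
  step 4: S(S(S(add(SSZ, mul(SSZ, SZ)))))
  step 5: S(S(S(S(add(SZ, mul(SSZ, SZ))))))
  step 6: S(S(S(S(S(add(Z, mul(SSZ, SZ)))))))
  step 7: S(S(S(S(S(mul(SSZ, SZ))))))
  step 8: S(S(S(S(S(add(SZ, mul(SZ, SZ)))))))
  step 9: S(S(S(S(S(S(add(Z, mul(SZ, SZ))))))))
  step 10: S(S(S(S(S(S(mul(SZ, SZ)))))))
  step 11: S(S(S(S(S(S(add(SZ, mul(Z, SZ))))))))
  step 12: S(S(S(S(S(S(S(add(Z, mul(Z, SZ)))))))))
  step 13: S(S(S(S(S(S(S(mul(Z, SZ))))))))
  step 14: S^7(Z)

Answer: SAME — A ⇓ S^7(Z), B ⇓ S^7(Z)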